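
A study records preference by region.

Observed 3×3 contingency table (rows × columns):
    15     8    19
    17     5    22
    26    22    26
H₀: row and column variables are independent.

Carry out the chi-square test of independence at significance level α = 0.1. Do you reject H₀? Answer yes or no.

reject H₀: no

Row totals [42, 44, 74], col totals [58, 35, 67], n=160
χ² = (15−15.22)²/15.22 + (8−9.19)²/9.19 + (19−17.59)²/17.59 + (17−15.95)²/15.95 + (5−9.62)²/9.62 + (22−18.43)²/18.43 + (26−26.82)²/26.82 + (22−16.19)²/16.19 + (26−30.99)²/30.99 = 6.1707
df = 4
p-value (upper-tail) = 0.18676
At α=0.1: p ≥ α → fail to reject H₀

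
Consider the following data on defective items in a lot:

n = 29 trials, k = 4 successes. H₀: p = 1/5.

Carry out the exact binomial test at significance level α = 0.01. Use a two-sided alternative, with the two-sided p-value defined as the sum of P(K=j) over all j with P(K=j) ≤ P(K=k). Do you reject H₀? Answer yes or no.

reject H₀: no

Exact binomial: n=29, k=4, p₀=1/5=0.2000
P(X=j) = C(n,j)·p₀^j·(1−p₀)^(n−j); p = Σ P(X=j) over j with P(X=j) ≤ P(X=4)
p-value (two-sided) = 0.49367
At α=0.01: p ≥ α → fail to reject H₀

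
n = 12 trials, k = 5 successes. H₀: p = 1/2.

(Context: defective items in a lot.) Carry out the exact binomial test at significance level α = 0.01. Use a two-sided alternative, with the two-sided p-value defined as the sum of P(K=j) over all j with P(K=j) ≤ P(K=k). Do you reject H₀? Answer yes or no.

reject H₀: no

Exact binomial: n=12, k=5, p₀=1/2=0.5000
P(X=j) = C(n,j)·p₀^j·(1−p₀)^(n−j); p = Σ P(X=j) over j with P(X=j) ≤ P(X=5)
p-value (two-sided) = 0.77441
At α=0.01: p ≥ α → fail to reject H₀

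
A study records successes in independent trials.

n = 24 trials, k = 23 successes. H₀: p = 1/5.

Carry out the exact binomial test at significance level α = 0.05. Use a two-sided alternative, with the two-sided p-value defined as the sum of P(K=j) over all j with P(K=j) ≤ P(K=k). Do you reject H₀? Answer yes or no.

reject H₀: yes

Exact binomial: n=24, k=23, p₀=1/5=0.2000
P(X=j) = C(n,j)·p₀^j·(1−p₀)^(n−j); p = Σ P(X=j) over j with P(X=j) ≤ P(X=23)
p-value (two-sided) = 0.00000
At α=0.05: p < α → reject H₀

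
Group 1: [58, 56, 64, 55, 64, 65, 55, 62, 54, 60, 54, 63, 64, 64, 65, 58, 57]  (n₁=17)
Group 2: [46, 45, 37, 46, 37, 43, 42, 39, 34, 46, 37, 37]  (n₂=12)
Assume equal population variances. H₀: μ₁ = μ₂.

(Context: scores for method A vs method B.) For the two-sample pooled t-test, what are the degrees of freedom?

df = n₁ + n₂ − 2 = 17 + 12 − 2 = 27

degrees of freedom = 27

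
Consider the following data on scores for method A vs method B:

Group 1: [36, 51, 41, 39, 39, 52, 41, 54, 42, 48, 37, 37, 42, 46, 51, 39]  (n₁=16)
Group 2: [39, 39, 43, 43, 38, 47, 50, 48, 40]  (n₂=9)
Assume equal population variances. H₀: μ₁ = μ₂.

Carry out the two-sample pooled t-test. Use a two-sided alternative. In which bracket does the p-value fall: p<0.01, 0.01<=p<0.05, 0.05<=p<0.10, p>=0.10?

x̄₁=43.438, s₁=6.000, n₁=16
x̄₂=43.000, s₂=4.416, n₂=9
s_p² = [15·6.000² + 8·4.416²]/23 = 30.2582
SE = √(s_p²·(1/16+1/9)) = 2.2920
t = (43.438−43.000)/2.2920 = 0.1909
df = 23
p-value (two-sided) = 0.85029
→ bracket: p>=0.10

p-value bracket: p>=0.10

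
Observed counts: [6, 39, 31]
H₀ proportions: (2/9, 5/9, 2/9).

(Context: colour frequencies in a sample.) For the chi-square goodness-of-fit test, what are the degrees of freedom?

degrees of freedom = 2

df = k − 1 = 3 − 1 = 2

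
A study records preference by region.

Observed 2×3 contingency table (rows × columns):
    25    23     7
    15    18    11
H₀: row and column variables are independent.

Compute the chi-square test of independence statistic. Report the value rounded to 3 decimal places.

test statistic = 2.811

Row totals [55, 44], col totals [40, 41, 18], n=99
χ² = (25−22.22)²/22.22 + (23−22.78)²/22.78 + (7−10.00)²/10.00 + (15−17.78)²/17.78 + (18−18.22)²/18.22 + (11−8.00)²/8.00 = 2.8111
df = 2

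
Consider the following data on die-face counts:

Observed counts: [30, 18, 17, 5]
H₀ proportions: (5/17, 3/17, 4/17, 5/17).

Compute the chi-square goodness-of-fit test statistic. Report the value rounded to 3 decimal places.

n = 70; E_i = n·p_i = [20.59, 12.35, 16.47, 20.59]
χ² = (30−20.59)²/20.59 + (18−12.35)²/12.35 + (17−16.47)²/16.47 + (5−20.59)²/20.59 = 18.7036
df = 3

test statistic = 18.704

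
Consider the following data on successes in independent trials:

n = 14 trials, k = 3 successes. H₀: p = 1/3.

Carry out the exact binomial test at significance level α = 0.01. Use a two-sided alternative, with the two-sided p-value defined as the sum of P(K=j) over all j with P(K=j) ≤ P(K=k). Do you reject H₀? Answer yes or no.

reject H₀: no

Exact binomial: n=14, k=3, p₀=1/3=0.3333
P(X=j) = C(n,j)·p₀^j·(1−p₀)^(n−j); p = Σ P(X=j) over j with P(X=j) ≤ P(X=3)
p-value (two-sided) = 0.41066
At α=0.01: p ≥ α → fail to reject H₀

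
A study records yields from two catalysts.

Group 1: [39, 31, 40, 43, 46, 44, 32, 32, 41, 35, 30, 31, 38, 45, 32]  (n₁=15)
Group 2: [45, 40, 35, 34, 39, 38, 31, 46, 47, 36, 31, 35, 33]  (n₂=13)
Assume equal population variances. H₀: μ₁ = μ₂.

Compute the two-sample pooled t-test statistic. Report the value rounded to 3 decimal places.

test statistic = -0.200

x̄₁=37.267, s₁=5.725, n₁=15
x̄₂=37.692, s₂=5.468, n₂=13
s_p² = [14·5.725² + 12·5.468²]/26 = 31.4501
SE = √(s_p²·(1/15+1/13)) = 2.1251
t = (37.267−37.692)/2.1251 = -0.2003
df = 26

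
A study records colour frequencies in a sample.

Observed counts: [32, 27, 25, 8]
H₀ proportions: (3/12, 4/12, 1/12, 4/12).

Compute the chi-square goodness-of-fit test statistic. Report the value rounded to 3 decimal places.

n = 92; E_i = n·p_i = [23.00, 30.67, 7.67, 30.67]
χ² = (32−23.00)²/23.00 + (27−30.67)²/30.67 + (25−7.67)²/7.67 + (8−30.67)²/30.67 = 59.9022
df = 3

test statistic = 59.902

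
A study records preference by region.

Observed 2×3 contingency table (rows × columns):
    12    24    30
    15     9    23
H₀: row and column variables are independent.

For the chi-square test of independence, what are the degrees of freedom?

degrees of freedom = 2

df = (r−1)(c−1) = (2−1)·(3−1) = 2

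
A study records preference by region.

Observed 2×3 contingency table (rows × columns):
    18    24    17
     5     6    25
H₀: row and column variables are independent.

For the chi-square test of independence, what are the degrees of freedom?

df = (r−1)(c−1) = (2−1)·(3−1) = 2

degrees of freedom = 2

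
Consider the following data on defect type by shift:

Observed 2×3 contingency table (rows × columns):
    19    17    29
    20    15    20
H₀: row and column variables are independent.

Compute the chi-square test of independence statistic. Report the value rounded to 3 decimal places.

test statistic = 0.977

Row totals [65, 55], col totals [39, 32, 49], n=120
χ² = (19−21.12)²/21.12 + (17−17.33)²/17.33 + (29−26.54)²/26.54 + (20−17.88)²/17.88 + (15−14.67)²/14.67 + (20−22.46)²/22.46 = 0.9772
df = 2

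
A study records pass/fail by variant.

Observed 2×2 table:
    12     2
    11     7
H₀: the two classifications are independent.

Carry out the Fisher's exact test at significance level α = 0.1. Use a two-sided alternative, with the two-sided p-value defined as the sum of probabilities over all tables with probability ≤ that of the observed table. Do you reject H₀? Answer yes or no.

Margins: r₁=14, r₂=18, c₁=23, c₂=9, n=32
p_obs = C(14,12)·C(18,11)/C(32,23); sum pmf over tables with pmf ≤ p_obs
p-value (two-sided) = 0.23491
At α=0.1: p ≥ α → fail to reject H₀

reject H₀: no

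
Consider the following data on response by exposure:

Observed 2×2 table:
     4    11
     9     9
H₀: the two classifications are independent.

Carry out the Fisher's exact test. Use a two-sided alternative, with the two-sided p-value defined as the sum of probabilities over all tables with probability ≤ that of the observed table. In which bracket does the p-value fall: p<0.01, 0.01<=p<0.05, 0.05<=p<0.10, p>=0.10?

Margins: r₁=15, r₂=18, c₁=13, c₂=20, n=33
p_obs = C(15,4)·C(18,9)/C(33,13); sum pmf over tables with pmf ≤ p_obs
p-value (two-sided) = 0.28442
→ bracket: p>=0.10

p-value bracket: p>=0.10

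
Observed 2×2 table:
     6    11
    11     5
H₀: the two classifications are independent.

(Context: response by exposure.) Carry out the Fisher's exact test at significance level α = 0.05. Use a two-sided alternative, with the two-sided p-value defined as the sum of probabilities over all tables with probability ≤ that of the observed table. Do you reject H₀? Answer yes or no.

Margins: r₁=17, r₂=16, c₁=17, c₂=16, n=33
p_obs = C(17,6)·C(16,11)/C(33,17); sum pmf over tables with pmf ≤ p_obs
p-value (two-sided) = 0.08441
At α=0.05: p ≥ α → fail to reject H₀

reject H₀: no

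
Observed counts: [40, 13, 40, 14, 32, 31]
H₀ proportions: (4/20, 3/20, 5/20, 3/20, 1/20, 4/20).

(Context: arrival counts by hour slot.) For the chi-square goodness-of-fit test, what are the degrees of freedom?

df = k − 1 = 6 − 1 = 5

degrees of freedom = 5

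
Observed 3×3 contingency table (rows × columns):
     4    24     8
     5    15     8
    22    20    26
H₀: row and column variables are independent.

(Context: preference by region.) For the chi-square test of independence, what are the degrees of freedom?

df = (r−1)(c−1) = (3−1)·(3−1) = 4

degrees of freedom = 4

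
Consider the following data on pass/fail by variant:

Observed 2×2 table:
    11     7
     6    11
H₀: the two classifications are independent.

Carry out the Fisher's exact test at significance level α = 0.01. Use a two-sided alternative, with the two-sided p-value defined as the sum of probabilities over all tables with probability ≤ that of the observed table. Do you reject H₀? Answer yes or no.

Margins: r₁=18, r₂=17, c₁=17, c₂=18, n=35
p_obs = C(18,11)·C(17,6)/C(35,17); sum pmf over tables with pmf ≤ p_obs
p-value (two-sided) = 0.18114
At α=0.01: p ≥ α → fail to reject H₀

reject H₀: no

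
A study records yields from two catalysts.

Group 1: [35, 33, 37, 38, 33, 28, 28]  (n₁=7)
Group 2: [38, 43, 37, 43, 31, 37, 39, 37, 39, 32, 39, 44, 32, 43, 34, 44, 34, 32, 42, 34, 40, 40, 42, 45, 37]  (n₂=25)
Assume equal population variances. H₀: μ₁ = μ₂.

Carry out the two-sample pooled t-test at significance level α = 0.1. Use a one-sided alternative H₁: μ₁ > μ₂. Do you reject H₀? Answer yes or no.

reject H₀: no

x̄₁=33.143, s₁=3.976, n₁=7
x̄₂=38.320, s₂=4.308, n₂=25
s_p² = [6·3.976² + 24·4.308²]/30 = 18.0099
SE = √(s_p²·(1/7+1/25)) = 1.8147
t = (33.143−38.320)/1.8147 = -2.8528
df = 30
p-value (one-sided, H₁ greater) = 0.99611
At α=0.1: p ≥ α → fail to reject H₀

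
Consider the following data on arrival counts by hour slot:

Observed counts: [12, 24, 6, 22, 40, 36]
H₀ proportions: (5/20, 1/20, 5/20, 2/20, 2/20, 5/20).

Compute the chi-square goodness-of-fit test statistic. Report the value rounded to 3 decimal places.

test statistic = 133.314

n = 140; E_i = n·p_i = [35.00, 7.00, 35.00, 14.00, 14.00, 35.00]
χ² = (12−35.00)²/35.00 + (24−7.00)²/7.00 + (6−35.00)²/35.00 + (22−14.00)²/14.00 + (40−14.00)²/14.00 + (36−35.00)²/35.00 = 133.3143
df = 5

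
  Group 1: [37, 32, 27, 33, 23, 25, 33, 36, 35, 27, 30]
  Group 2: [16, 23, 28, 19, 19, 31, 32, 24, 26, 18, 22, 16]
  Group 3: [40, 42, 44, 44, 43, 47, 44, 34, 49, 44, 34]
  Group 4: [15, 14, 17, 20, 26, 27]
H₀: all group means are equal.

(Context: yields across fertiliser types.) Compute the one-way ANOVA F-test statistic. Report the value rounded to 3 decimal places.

test statistic = 37.368

Group means [30.73, 22.83, 42.27, 19.83], grand mean 29.900
SSB = Σnᵢ(x̄ᵢ−x̄)² = 2898.736; SSW = ΣΣ(x−x̄ᵢ)² = 930.864
MSB = 2898.736/3 = 966.2455; MSW = 930.864/36 = 25.8573
F = MSB/MSW = 37.3683
df = (3, 36)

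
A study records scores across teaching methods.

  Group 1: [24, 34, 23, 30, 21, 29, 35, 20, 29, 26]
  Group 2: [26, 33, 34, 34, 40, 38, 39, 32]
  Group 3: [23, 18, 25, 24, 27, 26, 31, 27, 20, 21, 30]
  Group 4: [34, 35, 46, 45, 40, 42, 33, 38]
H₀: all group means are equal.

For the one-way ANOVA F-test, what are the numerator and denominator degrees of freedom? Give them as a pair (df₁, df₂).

degrees of freedom = [3, 33]

k = 4 groups, N = 37 total
df = (k−1, N−k) = (4−1, 37−4) = (3, 33)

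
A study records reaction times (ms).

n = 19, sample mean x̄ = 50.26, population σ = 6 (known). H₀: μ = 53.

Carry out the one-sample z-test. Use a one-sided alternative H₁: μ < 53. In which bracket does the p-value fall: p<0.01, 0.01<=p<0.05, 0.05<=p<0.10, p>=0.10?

p-value bracket: 0.01<=p<0.05

SE = σ/√n = 6/√19 = 1.3765
z = (x̄−μ₀)/SE = (50.26−53)/1.3765 = -1.9906
p-value (one-sided, H₁ less) = 0.02326
→ bracket: 0.01<=p<0.05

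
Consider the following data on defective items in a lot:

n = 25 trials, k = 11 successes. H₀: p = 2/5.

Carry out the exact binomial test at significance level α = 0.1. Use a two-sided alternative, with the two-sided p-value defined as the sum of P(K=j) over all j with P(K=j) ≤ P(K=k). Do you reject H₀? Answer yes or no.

reject H₀: no

Exact binomial: n=25, k=11, p₀=2/5=0.4000
P(X=j) = C(n,j)·p₀^j·(1−p₀)^(n−j); p = Σ P(X=j) over j with P(X=j) ≤ P(X=11)
p-value (two-sided) = 0.68776
At α=0.1: p ≥ α → fail to reject H₀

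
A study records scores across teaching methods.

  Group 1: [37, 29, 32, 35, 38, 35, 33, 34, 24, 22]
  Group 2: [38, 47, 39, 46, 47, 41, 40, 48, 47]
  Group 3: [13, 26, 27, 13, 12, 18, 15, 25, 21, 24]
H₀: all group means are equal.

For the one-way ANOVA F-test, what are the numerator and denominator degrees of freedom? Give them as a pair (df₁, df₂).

degrees of freedom = [2, 26]

k = 3 groups, N = 29 total
df = (k−1, N−k) = (3−1, 29−3) = (2, 26)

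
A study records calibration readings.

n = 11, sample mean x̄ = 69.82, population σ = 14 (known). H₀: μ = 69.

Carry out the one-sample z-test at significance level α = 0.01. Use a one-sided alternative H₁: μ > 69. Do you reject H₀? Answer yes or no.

reject H₀: no

SE = σ/√n = 14/√11 = 4.2212
z = (x̄−μ₀)/SE = (69.82−69)/4.2212 = 0.1943
p-value (one-sided, H₁ greater) = 0.42299
At α=0.01: p ≥ α → fail to reject H₀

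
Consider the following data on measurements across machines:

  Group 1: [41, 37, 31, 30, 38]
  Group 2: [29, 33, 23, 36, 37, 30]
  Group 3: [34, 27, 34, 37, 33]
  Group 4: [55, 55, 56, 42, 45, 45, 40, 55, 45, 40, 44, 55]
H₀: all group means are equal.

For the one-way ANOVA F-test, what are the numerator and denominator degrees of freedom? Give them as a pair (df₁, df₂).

k = 4 groups, N = 28 total
df = (k−1, N−k) = (4−1, 28−4) = (3, 24)

degrees of freedom = [3, 24]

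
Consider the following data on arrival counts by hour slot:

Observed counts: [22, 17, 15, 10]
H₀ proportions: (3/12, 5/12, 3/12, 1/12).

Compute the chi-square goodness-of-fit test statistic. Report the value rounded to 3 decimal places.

n = 64; E_i = n·p_i = [16.00, 26.67, 16.00, 5.33]
χ² = (22−16.00)²/16.00 + (17−26.67)²/26.67 + (15−16.00)²/16.00 + (10−5.33)²/5.33 = 9.9000
df = 3

test statistic = 9.900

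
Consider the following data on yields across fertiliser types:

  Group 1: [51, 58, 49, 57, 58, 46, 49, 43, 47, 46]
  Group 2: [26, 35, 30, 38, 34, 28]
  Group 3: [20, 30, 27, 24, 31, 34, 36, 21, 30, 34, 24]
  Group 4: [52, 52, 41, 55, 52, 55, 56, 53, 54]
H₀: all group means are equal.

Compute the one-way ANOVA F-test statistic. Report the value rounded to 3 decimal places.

Group means [50.40, 31.83, 28.27, 52.22], grand mean 41.000
SSB = Σnᵢ(x̄ᵢ−x̄)² = 4303.029; SSW = ΣΣ(x−x̄ᵢ)² = 830.971
MSB = 4303.029/3 = 1434.3431; MSW = 830.971/32 = 25.9678
F = MSB/MSW = 55.2354
df = (3, 32)

test statistic = 55.235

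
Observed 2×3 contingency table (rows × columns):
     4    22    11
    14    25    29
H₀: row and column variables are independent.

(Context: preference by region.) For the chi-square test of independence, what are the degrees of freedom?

df = (r−1)(c−1) = (2−1)·(3−1) = 2

degrees of freedom = 2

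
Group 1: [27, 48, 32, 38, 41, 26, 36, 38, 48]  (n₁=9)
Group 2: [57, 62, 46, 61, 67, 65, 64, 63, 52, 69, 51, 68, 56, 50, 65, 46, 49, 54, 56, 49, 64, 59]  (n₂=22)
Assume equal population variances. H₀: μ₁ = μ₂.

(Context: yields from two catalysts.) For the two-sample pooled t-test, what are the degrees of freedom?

df = n₁ + n₂ − 2 = 9 + 22 − 2 = 29

degrees of freedom = 29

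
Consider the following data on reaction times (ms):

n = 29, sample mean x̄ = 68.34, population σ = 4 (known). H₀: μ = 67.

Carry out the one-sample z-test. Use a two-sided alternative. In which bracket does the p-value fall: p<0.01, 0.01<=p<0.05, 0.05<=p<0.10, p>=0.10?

SE = σ/√n = 4/√29 = 0.7428
z = (x̄−μ₀)/SE = (68.34−67)/0.7428 = 1.8040
p-value (two-sided) = 0.07123
→ bracket: 0.05<=p<0.10

p-value bracket: 0.05<=p<0.10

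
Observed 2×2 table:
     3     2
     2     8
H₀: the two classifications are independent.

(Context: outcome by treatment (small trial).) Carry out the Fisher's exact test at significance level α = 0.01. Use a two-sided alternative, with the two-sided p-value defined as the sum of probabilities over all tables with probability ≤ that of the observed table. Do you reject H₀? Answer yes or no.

Margins: r₁=5, r₂=10, c₁=5, c₂=10, n=15
p_obs = C(5,3)·C(10,2)/C(15,5); sum pmf over tables with pmf ≤ p_obs
p-value (two-sided) = 0.25075
At α=0.01: p ≥ α → fail to reject H₀

reject H₀: no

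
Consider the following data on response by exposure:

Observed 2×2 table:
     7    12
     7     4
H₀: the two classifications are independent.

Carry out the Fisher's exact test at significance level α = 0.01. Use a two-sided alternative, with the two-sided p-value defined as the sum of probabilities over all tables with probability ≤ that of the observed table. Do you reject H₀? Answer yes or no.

reject H₀: no

Margins: r₁=19, r₂=11, c₁=14, c₂=16, n=30
p_obs = C(19,7)·C(11,7)/C(30,14); sum pmf over tables with pmf ≤ p_obs
p-value (two-sided) = 0.25677
At α=0.01: p ≥ α → fail to reject H₀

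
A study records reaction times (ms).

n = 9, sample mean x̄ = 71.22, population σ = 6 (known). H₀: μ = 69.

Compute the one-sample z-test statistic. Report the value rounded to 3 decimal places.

test statistic = 1.110

SE = σ/√n = 6/√9 = 2.0000
z = (x̄−μ₀)/SE = (71.22−69)/2.0000 = 1.1100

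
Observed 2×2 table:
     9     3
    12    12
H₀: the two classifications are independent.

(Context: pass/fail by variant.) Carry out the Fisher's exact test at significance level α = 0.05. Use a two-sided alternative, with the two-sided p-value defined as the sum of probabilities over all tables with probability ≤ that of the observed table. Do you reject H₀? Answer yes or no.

Margins: r₁=12, r₂=24, c₁=21, c₂=15, n=36
p_obs = C(12,9)·C(24,12)/C(36,21); sum pmf over tables with pmf ≤ p_obs
p-value (two-sided) = 0.28213
At α=0.05: p ≥ α → fail to reject H₀

reject H₀: no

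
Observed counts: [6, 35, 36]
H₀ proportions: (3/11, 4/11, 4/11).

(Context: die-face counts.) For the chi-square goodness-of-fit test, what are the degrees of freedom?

df = k − 1 = 3 − 1 = 2

degrees of freedom = 2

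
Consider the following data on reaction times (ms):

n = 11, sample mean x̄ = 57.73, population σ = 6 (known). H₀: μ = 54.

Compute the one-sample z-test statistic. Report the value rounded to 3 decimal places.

SE = σ/√n = 6/√11 = 1.8091
z = (x̄−μ₀)/SE = (57.73−54)/1.8091 = 2.0618

test statistic = 2.062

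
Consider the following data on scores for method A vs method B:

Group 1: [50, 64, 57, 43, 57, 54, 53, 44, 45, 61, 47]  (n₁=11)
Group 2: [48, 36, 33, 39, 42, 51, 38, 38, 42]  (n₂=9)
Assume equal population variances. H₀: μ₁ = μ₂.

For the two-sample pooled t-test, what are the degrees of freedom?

degrees of freedom = 18

df = n₁ + n₂ − 2 = 11 + 9 − 2 = 18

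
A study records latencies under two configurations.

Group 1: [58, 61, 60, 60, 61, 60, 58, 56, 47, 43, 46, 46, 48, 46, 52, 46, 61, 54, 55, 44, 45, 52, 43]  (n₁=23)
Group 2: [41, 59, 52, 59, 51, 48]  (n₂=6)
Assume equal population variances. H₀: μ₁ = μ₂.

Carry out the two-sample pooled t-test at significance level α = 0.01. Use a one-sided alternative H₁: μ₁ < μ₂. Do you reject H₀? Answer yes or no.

reject H₀: no

x̄₁=52.261, s₁=6.723, n₁=23
x̄₂=51.667, s₂=6.861, n₂=6
s_p² = [22·6.723² + 5·6.861²]/27 = 45.5470
SE = √(s_p²·(1/23+1/6)) = 3.0938
t = (52.261−51.667)/3.0938 = 0.1921
df = 27
p-value (one-sided, H₁ less) = 0.57544
At α=0.01: p ≥ α → fail to reject H₀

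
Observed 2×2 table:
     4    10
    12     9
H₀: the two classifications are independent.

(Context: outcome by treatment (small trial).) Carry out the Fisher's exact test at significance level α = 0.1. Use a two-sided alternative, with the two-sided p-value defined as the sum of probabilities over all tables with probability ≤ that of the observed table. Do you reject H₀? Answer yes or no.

reject H₀: no

Margins: r₁=14, r₂=21, c₁=16, c₂=19, n=35
p_obs = C(14,4)·C(21,12)/C(35,16); sum pmf over tables with pmf ≤ p_obs
p-value (two-sided) = 0.16619
At α=0.1: p ≥ α → fail to reject H₀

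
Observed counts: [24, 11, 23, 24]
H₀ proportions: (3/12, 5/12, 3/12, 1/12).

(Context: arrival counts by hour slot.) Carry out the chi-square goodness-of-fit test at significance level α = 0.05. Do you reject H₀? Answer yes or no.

n = 82; E_i = n·p_i = [20.50, 34.17, 20.50, 6.83]
χ² = (24−20.50)²/20.50 + (11−34.17)²/34.17 + (23−20.50)²/20.50 + (24−6.83)²/6.83 = 59.7366
df = 3
p-value (upper-tail) = 0.00000
At α=0.05: p < α → reject H₀

reject H₀: yes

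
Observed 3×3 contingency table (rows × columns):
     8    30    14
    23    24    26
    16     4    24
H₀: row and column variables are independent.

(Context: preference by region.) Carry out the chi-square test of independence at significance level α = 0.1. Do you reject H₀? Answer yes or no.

reject H₀: yes

Row totals [52, 73, 44], col totals [47, 58, 64], n=169
χ² = (8−14.46)²/14.46 + (30−17.85)²/17.85 + (14−19.69)²/19.69 + (23−20.30)²/20.30 + (24−25.05)²/25.05 + (26−27.64)²/27.64 + (16−12.24)²/12.24 + (4−15.10)²/15.10 + (24−16.66)²/16.66 = 25.8589
df = 4
p-value (upper-tail) = 0.00003
At α=0.1: p < α → reject H₀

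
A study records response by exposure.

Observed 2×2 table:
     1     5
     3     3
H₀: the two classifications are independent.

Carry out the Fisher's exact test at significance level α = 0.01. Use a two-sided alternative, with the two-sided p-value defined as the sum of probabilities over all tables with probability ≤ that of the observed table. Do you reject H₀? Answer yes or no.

Margins: r₁=6, r₂=6, c₁=4, c₂=8, n=12
p_obs = C(6,1)·C(6,3)/C(12,4); sum pmf over tables with pmf ≤ p_obs
p-value (two-sided) = 0.54545
At α=0.01: p ≥ α → fail to reject H₀

reject H₀: no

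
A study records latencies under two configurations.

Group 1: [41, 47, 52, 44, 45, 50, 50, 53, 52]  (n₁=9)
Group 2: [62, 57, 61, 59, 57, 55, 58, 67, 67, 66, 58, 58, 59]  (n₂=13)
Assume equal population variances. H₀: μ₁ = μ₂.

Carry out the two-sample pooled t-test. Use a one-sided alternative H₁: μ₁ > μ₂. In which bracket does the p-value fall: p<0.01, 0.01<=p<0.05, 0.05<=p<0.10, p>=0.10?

x̄₁=48.222, s₁=4.177, n₁=9
x̄₂=60.308, s₂=4.029, n₂=13
s_p² = [8·4.177² + 12·4.029²]/20 = 16.7162
SE = √(s_p²·(1/9+1/13)) = 1.7729
t = (48.222−60.308)/1.7729 = -6.8167
df = 20
p-value (one-sided, H₁ greater) = 1.00000
→ bracket: p>=0.10

p-value bracket: p>=0.10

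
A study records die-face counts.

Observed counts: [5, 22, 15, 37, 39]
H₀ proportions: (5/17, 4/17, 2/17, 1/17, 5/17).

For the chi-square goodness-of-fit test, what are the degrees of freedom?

df = k − 1 = 5 − 1 = 4

degrees of freedom = 4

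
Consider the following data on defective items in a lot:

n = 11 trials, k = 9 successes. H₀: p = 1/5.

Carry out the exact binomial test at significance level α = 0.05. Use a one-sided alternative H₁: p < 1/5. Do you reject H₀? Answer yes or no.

reject H₀: no

Exact binomial: n=11, k=9, p₀=1/5=0.2000
P(X≤9) from Σ C(n,i)·p₀^i·(1−p₀)^(n−i)
p-value (one-sided, H₁ less) = 1.00000
At α=0.05: p ≥ α → fail to reject H₀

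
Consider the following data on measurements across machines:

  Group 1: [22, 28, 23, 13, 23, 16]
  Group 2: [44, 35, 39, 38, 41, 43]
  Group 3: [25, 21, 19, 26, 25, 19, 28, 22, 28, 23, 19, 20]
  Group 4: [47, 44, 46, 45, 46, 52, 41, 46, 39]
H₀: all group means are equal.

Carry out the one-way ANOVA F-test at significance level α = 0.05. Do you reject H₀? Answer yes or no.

Group means [20.83, 40.00, 22.92, 45.11], grand mean 31.697
SSB = Σnᵢ(x̄ᵢ−x̄)² = 3666.331; SSW = ΣΣ(x−x̄ᵢ)² = 440.639
MSB = 3666.331/3 = 1222.1103; MSW = 440.639/29 = 15.1944
F = MSB/MSW = 80.4314
df = (3, 29)
p-value (upper-tail) = 0.00000
At α=0.05: p < α → reject H₀

reject H₀: yes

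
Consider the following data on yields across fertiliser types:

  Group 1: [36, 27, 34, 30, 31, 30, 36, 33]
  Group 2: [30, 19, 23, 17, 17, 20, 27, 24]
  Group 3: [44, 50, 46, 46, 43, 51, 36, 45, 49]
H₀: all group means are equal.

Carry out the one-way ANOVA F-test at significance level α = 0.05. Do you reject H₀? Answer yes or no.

reject H₀: yes

Group means [32.12, 22.12, 45.56], grand mean 33.760
SSB = Σnᵢ(x̄ᵢ−x̄)² = 2356.588; SSW = ΣΣ(x−x̄ᵢ)² = 389.972
MSB = 2356.588/2 = 1178.2939; MSW = 389.972/22 = 17.7260
F = MSB/MSW = 66.4726
df = (2, 22)
p-value (upper-tail) = 0.00000
At α=0.05: p < α → reject H₀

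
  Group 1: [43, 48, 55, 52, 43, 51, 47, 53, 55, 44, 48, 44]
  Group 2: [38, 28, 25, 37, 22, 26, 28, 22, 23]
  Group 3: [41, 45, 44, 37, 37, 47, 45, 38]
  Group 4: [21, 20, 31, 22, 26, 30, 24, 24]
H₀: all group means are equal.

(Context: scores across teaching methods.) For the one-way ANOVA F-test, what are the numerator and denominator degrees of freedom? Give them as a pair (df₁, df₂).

degrees of freedom = [3, 33]

k = 4 groups, N = 37 total
df = (k−1, N−k) = (4−1, 37−4) = (3, 33)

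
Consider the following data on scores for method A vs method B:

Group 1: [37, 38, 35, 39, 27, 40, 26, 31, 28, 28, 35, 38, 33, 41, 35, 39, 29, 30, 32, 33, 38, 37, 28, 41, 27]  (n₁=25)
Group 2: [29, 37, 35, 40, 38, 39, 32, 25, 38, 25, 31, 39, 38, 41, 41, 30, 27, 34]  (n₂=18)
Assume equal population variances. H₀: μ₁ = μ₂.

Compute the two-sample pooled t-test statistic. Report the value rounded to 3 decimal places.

test statistic = -0.371

x̄₁=33.800, s₁=4.907, n₁=25
x̄₂=34.389, s₂=5.446, n₂=18
s_p² = [24·4.907² + 17·5.446²]/41 = 26.3970
SE = √(s_p²·(1/25+1/18)) = 1.5882
t = (33.800−34.389)/1.5882 = -0.3708
df = 41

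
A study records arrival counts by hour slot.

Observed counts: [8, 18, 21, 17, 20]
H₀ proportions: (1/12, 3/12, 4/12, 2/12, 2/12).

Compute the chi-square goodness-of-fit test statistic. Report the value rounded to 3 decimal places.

n = 84; E_i = n·p_i = [7.00, 21.00, 28.00, 14.00, 14.00]
χ² = (8−7.00)²/7.00 + (18−21.00)²/21.00 + (21−28.00)²/28.00 + (17−14.00)²/14.00 + (20−14.00)²/14.00 = 5.5357
df = 4

test statistic = 5.536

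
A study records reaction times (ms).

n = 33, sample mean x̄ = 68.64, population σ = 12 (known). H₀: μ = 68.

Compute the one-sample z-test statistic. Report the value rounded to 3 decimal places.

SE = σ/√n = 12/√33 = 2.0889
z = (x̄−μ₀)/SE = (68.64−68)/2.0889 = 0.3064

test statistic = 0.306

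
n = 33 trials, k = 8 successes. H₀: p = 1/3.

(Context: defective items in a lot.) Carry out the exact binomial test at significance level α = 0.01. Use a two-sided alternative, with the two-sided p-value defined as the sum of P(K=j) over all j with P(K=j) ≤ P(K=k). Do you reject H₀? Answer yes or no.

reject H₀: no

Exact binomial: n=33, k=8, p₀=1/3=0.3333
P(X=j) = C(n,j)·p₀^j·(1−p₀)^(n−j); p = Σ P(X=j) over j with P(X=j) ≤ P(X=8)
p-value (two-sided) = 0.35594
At α=0.01: p ≥ α → fail to reject H₀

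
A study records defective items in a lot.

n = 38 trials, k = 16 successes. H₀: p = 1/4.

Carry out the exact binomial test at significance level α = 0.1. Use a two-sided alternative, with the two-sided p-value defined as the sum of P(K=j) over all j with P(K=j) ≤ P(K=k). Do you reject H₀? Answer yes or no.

reject H₀: yes

Exact binomial: n=38, k=16, p₀=1/4=0.2500
P(X=j) = C(n,j)·p₀^j·(1−p₀)^(n−j); p = Σ P(X=j) over j with P(X=j) ≤ P(X=16)
p-value (two-sided) = 0.02278
At α=0.1: p < α → reject H₀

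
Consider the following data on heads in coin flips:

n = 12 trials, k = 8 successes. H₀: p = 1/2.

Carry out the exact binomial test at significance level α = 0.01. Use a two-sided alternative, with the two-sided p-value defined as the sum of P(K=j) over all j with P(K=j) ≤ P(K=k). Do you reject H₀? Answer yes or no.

Exact binomial: n=12, k=8, p₀=1/2=0.5000
P(X=j) = C(n,j)·p₀^j·(1−p₀)^(n−j); p = Σ P(X=j) over j with P(X=j) ≤ P(X=8)
p-value (two-sided) = 0.38770
At α=0.01: p ≥ α → fail to reject H₀

reject H₀: no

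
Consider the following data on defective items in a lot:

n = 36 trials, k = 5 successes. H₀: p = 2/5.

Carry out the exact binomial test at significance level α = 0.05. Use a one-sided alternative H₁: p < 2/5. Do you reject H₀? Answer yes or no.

Exact binomial: n=36, k=5, p₀=2/5=0.4000
P(X≤5) from Σ C(n,i)·p₀^i·(1−p₀)^(n−i)
p-value (one-sided, H₁ less) = 0.00066
At α=0.05: p < α → reject H₀

reject H₀: yes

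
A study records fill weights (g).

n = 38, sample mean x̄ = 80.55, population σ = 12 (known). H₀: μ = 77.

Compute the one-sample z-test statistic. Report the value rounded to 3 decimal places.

SE = σ/√n = 12/√38 = 1.9467
z = (x̄−μ₀)/SE = (80.55−77)/1.9467 = 1.8236

test statistic = 1.824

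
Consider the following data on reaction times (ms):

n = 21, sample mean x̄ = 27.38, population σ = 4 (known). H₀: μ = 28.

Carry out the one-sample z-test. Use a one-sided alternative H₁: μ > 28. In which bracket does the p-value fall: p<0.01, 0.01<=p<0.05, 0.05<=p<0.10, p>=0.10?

SE = σ/√n = 4/√21 = 0.8729
z = (x̄−μ₀)/SE = (27.38−28)/0.8729 = -0.7103
p-value (one-sided, H₁ greater) = 0.76124
→ bracket: p>=0.10

p-value bracket: p>=0.10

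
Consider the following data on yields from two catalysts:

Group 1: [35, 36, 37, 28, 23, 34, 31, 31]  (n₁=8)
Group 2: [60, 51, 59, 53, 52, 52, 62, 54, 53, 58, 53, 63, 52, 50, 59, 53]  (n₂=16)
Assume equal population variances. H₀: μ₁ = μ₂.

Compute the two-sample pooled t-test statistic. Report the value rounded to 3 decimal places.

x̄₁=31.875, s₁=4.673, n₁=8
x̄₂=55.250, s₂=4.187, n₂=16
s_p² = [7·4.673² + 15·4.187²]/22 = 18.9034
SE = √(s_p²·(1/8+1/16)) = 1.8827
t = (31.875−55.250)/1.8827 = -12.4160
df = 22

test statistic = -12.416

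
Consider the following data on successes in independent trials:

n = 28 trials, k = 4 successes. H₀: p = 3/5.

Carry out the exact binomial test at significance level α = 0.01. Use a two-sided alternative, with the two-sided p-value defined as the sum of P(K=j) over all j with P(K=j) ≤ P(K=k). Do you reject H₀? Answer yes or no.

reject H₀: yes

Exact binomial: n=28, k=4, p₀=3/5=0.6000
P(X=j) = C(n,j)·p₀^j·(1−p₀)^(n−j); p = Σ P(X=j) over j with P(X=j) ≤ P(X=4)
p-value (two-sided) = 0.00000
At α=0.01: p < α → reject H₀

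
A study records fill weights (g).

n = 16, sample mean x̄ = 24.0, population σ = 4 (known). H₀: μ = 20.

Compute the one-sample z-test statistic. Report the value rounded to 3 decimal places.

SE = σ/√n = 4/√16 = 1.0000
z = (x̄−μ₀)/SE = (24.0−20)/1.0000 = 4.0000

test statistic = 4.000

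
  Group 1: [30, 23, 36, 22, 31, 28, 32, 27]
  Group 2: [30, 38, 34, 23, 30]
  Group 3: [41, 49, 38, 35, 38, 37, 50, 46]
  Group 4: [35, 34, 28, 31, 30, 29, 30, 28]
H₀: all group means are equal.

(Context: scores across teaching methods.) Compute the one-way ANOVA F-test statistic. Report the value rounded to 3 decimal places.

Group means [28.62, 31.00, 41.75, 30.62], grand mean 33.207
SSB = Σnᵢ(x̄ᵢ−x̄)² = 829.509; SSW = ΣΣ(x−x̄ᵢ)² = 559.250
MSB = 829.509/3 = 276.5029; MSW = 559.250/25 = 22.3700
F = MSB/MSW = 12.3604
df = (3, 25)

test statistic = 12.360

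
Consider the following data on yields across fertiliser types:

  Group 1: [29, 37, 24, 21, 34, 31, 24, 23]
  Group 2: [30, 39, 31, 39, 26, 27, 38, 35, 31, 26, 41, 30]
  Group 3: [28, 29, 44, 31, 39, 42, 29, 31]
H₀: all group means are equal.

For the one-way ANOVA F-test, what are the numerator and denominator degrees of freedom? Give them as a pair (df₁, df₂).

degrees of freedom = [2, 25]

k = 3 groups, N = 28 total
df = (k−1, N−k) = (3−1, 28−3) = (2, 25)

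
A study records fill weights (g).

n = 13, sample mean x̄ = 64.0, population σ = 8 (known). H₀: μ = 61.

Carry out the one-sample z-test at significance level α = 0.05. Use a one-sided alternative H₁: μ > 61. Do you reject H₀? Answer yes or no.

reject H₀: no

SE = σ/√n = 8/√13 = 2.2188
z = (x̄−μ₀)/SE = (64.0−61)/2.2188 = 1.3521
p-value (one-sided, H₁ greater) = 0.08817
At α=0.05: p ≥ α → fail to reject H₀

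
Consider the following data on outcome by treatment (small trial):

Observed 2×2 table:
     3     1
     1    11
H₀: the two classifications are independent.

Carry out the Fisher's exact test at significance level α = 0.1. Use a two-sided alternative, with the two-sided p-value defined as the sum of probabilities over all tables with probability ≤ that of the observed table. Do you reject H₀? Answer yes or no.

Margins: r₁=4, r₂=12, c₁=4, c₂=12, n=16
p_obs = C(4,3)·C(12,1)/C(16,4); sum pmf over tables with pmf ≤ p_obs
p-value (two-sided) = 0.02692
At α=0.1: p < α → reject H₀

reject H₀: yes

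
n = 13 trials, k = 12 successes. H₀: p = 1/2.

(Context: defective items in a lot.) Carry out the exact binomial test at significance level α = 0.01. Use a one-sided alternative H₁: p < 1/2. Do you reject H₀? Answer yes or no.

Exact binomial: n=13, k=12, p₀=1/2=0.5000
P(X≤12) from Σ C(n,i)·p₀^i·(1−p₀)^(n−i)
p-value (one-sided, H₁ less) = 0.99988
At α=0.01: p ≥ α → fail to reject H₀

reject H₀: no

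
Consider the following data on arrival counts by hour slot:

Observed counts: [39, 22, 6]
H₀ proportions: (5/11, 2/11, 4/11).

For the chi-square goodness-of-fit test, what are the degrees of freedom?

degrees of freedom = 2

df = k − 1 = 3 − 1 = 2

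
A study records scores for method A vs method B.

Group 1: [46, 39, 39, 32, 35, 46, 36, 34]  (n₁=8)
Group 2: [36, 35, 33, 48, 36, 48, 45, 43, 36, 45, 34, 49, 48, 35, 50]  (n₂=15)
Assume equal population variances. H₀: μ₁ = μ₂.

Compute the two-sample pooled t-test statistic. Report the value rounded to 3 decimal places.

x̄₁=38.375, s₁=5.263, n₁=8
x̄₂=41.400, s₂=6.468, n₂=15
s_p² = [7·5.263² + 14·6.468²]/21 = 37.1179
SE = √(s_p²·(1/8+1/15)) = 2.6673
t = (38.375−41.400)/2.6673 = -1.1341
df = 21

test statistic = -1.134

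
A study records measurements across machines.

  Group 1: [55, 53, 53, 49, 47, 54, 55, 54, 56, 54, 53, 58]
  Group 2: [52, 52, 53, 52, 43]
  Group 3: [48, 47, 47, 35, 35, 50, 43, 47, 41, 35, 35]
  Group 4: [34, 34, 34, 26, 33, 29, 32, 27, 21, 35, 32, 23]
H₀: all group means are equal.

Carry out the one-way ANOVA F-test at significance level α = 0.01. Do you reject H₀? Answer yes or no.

reject H₀: yes

Group means [53.42, 50.40, 42.09, 30.00], grand mean 42.900
SSB = Σnᵢ(x̄ᵢ−x̄)² = 3612.574; SSW = ΣΣ(x−x̄ᵢ)² = 783.026
MSB = 3612.574/3 = 1204.1914; MSW = 783.026/36 = 21.7507
F = MSB/MSW = 55.3633
df = (3, 36)
p-value (upper-tail) = 0.00000
At α=0.01: p < α → reject H₀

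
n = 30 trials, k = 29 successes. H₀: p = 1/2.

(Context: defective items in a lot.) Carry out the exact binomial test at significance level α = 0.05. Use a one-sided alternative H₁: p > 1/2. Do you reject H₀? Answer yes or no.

reject H₀: yes

Exact binomial: n=30, k=29, p₀=1/2=0.5000
P(X≥29) from Σ C(n,i)·p₀^i·(1−p₀)^(n−i)
p-value (one-sided, H₁ greater) = 0.00000
At α=0.05: p < α → reject H₀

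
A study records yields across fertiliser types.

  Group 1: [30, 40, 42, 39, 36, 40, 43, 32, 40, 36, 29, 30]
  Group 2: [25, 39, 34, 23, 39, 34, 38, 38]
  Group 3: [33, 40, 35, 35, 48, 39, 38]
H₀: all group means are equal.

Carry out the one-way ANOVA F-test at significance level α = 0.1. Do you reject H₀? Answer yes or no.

Group means [36.42, 33.75, 38.29], grand mean 36.111
SSB = Σnᵢ(x̄ᵢ−x̄)² = 78.821; SSW = ΣΣ(x−x̄ᵢ)² = 707.845
MSB = 78.821/2 = 39.4107; MSW = 707.845/24 = 29.4936
F = MSB/MSW = 1.3362
df = (2, 24)
p-value (upper-tail) = 0.28169
At α=0.1: p ≥ α → fail to reject H₀

reject H₀: no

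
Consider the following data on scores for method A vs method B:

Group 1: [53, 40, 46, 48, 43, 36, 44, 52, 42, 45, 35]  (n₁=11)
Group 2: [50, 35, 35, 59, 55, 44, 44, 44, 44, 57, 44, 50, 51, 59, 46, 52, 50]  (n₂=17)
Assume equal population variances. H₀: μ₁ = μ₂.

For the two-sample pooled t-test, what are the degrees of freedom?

df = n₁ + n₂ − 2 = 11 + 17 − 2 = 26

degrees of freedom = 26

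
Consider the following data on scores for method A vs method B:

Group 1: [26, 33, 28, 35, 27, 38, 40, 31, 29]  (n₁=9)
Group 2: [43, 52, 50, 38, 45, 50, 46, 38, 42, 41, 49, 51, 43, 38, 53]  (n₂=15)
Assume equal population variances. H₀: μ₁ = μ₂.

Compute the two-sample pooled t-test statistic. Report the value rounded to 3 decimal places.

test statistic = -6.117

x̄₁=31.889, s₁=4.961, n₁=9
x̄₂=45.267, s₂=5.311, n₂=15
s_p² = [8·4.961² + 14·5.311²]/22 = 26.9010
SE = √(s_p²·(1/9+1/15)) = 2.1869
t = (31.889−45.267)/2.1869 = -6.1173
df = 22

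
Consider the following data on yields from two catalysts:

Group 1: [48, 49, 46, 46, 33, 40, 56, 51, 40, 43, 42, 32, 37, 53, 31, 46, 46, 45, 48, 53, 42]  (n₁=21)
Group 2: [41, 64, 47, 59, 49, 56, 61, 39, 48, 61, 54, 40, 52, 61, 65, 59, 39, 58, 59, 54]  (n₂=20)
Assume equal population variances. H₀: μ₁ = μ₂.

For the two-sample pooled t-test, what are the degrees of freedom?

degrees of freedom = 39

df = n₁ + n₂ − 2 = 21 + 20 − 2 = 39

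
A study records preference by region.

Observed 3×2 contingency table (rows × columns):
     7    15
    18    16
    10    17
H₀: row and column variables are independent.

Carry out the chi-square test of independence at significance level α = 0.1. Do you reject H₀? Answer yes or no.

Row totals [22, 34, 27], col totals [35, 48], n=83
χ² = (7−9.28)²/9.28 + (15−12.72)²/12.72 + (18−14.34)²/14.34 + (16−19.66)²/19.66 + (10−11.39)²/11.39 + (17−15.61)²/15.61 = 2.8760
df = 2
p-value (upper-tail) = 0.23741
At α=0.1: p ≥ α → fail to reject H₀

reject H₀: no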